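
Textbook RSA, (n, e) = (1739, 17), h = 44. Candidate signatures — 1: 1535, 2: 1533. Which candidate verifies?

2

Candidate 1: 1535^17 mod 1739 = 446
Candidate 2: 1533^17 mod 1739 = 44
  → matches h = 44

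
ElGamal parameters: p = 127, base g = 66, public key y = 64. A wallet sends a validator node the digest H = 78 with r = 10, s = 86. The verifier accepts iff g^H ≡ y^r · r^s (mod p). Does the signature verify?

Left side g^H mod p:
66^2 = 4356 ≡ 38
66^4 ≡ 38^2 = 1444 ≡ 47
66^8 ≡ 47^2 = 2209 ≡ 50
66^16 ≡ 50^2 = 2500 ≡ 87
66^32 ≡ 87^2 = 7569 ≡ 76
66^64 ≡ 76^2 = 5776 ≡ 61
78 = 64 + 8 + 4 + 2, so 66^78 ≡ 61·50·47·38 ≡ 16 (mod 127)
Right side y^r · r^s mod p:
64^2 = 4096 ≡ 32
64^4 ≡ 32^2 = 1024 ≡ 8
64^8 ≡ 8^2 = 64
10 = 8 + 2, so 64^10 ≡ 64·32 ≡ 16 (mod 127)
10^2 = 100
10^4 ≡ 100^2 = 10000 ≡ 94
10^8 ≡ 94^2 = 8836 ≡ 73
10^16 ≡ 73^2 = 5329 ≡ 122
10^32 ≡ 122^2 = 14884 ≡ 25
10^64 ≡ 25^2 = 625 ≡ 117
86 = 64 + 16 + 4 + 2, so 10^86 ≡ 117·122·94·100 ≡ 100 (mod 127)
16·100 = 1600 ≡ 76 (mod 127)
16 ≠ 76, so verification fails.

does not verify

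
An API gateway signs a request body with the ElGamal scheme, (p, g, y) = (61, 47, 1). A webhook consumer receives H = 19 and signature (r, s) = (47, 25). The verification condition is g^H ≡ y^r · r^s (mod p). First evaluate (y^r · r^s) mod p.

47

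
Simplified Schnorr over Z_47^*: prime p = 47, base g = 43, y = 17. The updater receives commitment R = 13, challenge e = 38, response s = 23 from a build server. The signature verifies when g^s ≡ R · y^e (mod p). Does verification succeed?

fails

g^s mod p:
43^2 = 1849 ≡ 16
43^4 ≡ 16^2 = 256 ≡ 21
43^8 ≡ 21^2 = 441 ≡ 18
43^16 ≡ 18^2 = 324 ≡ 42
23 = 16 + 4 + 2 + 1, so 43^23 ≡ 42·21·16·43 ≡ 46 (mod 47)
R · y^e mod p:
17^2 = 289 ≡ 7
17^4 ≡ 7^2 = 49 ≡ 2
17^8 ≡ 2^2 = 4
17^16 ≡ 4^2 = 16
17^32 ≡ 16^2 = 256 ≡ 21
38 = 32 + 4 + 2, so 17^38 ≡ 21·2·7 ≡ 12 (mod 47)
13·12 = 156 ≡ 15 (mod 47)
46 ≠ 15; the check fails.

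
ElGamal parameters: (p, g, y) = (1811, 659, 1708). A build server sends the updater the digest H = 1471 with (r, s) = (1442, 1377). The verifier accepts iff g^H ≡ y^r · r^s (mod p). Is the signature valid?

valid

Left side g^H mod p:
659^2 = 434281 ≡ 1452
659^4 ≡ 1452^2 = 2108304 ≡ 300
659^8 ≡ 300^2 = 90000 ≡ 1261
659^16 ≡ 1261^2 = 1590121 ≡ 63
659^32 ≡ 63^2 = 3969 ≡ 347
659^64 ≡ 347^2 = 120409 ≡ 883
659^128 ≡ 883^2 = 779689 ≡ 959
659^256 ≡ 959^2 = 919681 ≡ 1504
659^512 ≡ 1504^2 = 2262016 ≡ 77
659^1024 ≡ 77^2 = 5929 ≡ 496
1471 = 1024 + 256 + 128 + 32 + 16 + 8 + 4 + 2 + 1, so 659^1471 ≡ 496·1504·959·347·63·1261·300·1452·659 ≡ 765 (mod 1811)
Right side y^r · r^s mod p:
1708^2 = 2917264 ≡ 1554
1708^4 ≡ 1554^2 = 2414916 ≡ 853
1708^8 ≡ 853^2 = 727609 ≡ 1398
1708^16 ≡ 1398^2 = 1954404 ≡ 335
1708^32 ≡ 335^2 = 112225 ≡ 1754
1708^64 ≡ 1754^2 = 3076516 ≡ 1438
1708^128 ≡ 1438^2 = 2067844 ≡ 1493
1708^256 ≡ 1493^2 = 2229049 ≡ 1519
1708^512 ≡ 1519^2 = 2307361 ≡ 147
1708^1024 ≡ 147^2 = 21609 ≡ 1688
1442 = 1024 + 256 + 128 + 32 + 2, so 1708^1442 ≡ 1688·1519·1493·1754·1554 ≡ 458 (mod 1811)
1442^2 = 2079364 ≡ 336
1442^4 ≡ 336^2 = 112896 ≡ 614
1442^8 ≡ 614^2 = 376996 ≡ 308
1442^16 ≡ 308^2 = 94864 ≡ 692
1442^32 ≡ 692^2 = 478864 ≡ 760
1442^64 ≡ 760^2 = 577600 ≡ 1702
1442^128 ≡ 1702^2 = 2896804 ≡ 1015
1442^256 ≡ 1015^2 = 1030225 ≡ 1577
1442^512 ≡ 1577^2 = 2486929 ≡ 426
1442^1024 ≡ 426^2 = 181476 ≡ 376
1377 = 1024 + 256 + 64 + 32 + 1, so 1442^1377 ≡ 376·1577·1702·760·1442 ≡ 1698 (mod 1811)
458·1698 = 777684 ≡ 765 (mod 1811)
765 ≡ 765 (mod 1811), so the signature is genuine.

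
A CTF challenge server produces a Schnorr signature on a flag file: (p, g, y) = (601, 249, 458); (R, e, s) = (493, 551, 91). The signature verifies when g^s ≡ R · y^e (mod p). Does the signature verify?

g^s mod p:
Squares mod 601: 249^1≡249, 249^2≡98, 249^4≡589, 249^8≡144, 249^16≡302, 249^32≡453, 249^64≡268
91 = 64 + 16 + 8 + 2 + 1, so 249^91 ≡ 268·302·144·98·249 ≡ 389 (mod 601)
R · y^e mod p:
Squares mod 601: 458^1≡458, 458^2≡15, 458^4≡225, 458^8≡141, 458^16≡48, 458^32≡501, 458^64≡384, 458^128≡211, 458^256≡47, 458^512≡406
551 = 512 + 32 + 4 + 2 + 1, so 458^551 ≡ 406·501·225·15·458 ≡ 114 (mod 601)
493·114 = 56202 ≡ 309 (mod 601)
389 ≠ 309; the check fails.

does not verify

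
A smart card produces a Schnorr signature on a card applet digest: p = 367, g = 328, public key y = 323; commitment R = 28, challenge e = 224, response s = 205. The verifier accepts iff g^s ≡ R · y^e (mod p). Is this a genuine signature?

forged

g^s mod p:
328^2 = 107584 ≡ 53
328^4 ≡ 53^2 = 2809 ≡ 240
328^8 ≡ 240^2 = 57600 ≡ 348
328^16 ≡ 348^2 = 121104 ≡ 361
328^32 ≡ 361^2 = 130321 ≡ 36
328^64 ≡ 36^2 = 1296 ≡ 195
328^128 ≡ 195^2 = 38025 ≡ 224
205 = 128 + 64 + 8 + 4 + 1, so 328^205 ≡ 224·195·348·240·328 ≡ 16 (mod 367)
R · y^e mod p:
323^2 = 104329 ≡ 101
323^4 ≡ 101^2 = 10201 ≡ 292
323^8 ≡ 292^2 = 85264 ≡ 120
323^16 ≡ 120^2 = 14400 ≡ 87
323^32 ≡ 87^2 = 7569 ≡ 229
323^64 ≡ 229^2 = 52441 ≡ 327
323^128 ≡ 327^2 = 106929 ≡ 132
224 = 128 + 64 + 32, so 323^224 ≡ 132·327·229 ≡ 145 (mod 367)
28·145 = 4060 ≡ 23 (mod 367)
16 ≠ 23; the check fails.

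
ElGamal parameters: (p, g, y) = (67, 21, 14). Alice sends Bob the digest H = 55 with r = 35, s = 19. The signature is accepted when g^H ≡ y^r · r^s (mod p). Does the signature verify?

verifies

Left side g^H mod p:
21^2 = 441 ≡ 39
21^4 ≡ 39^2 = 1521 ≡ 47
21^8 ≡ 47^2 = 2209 ≡ 65
21^16 ≡ 65^2 = 4225 ≡ 4
21^32 ≡ 4^2 = 16
55 = 32 + 16 + 4 + 2 + 1, so 21^55 ≡ 16·4·47·39·21 ≡ 29 (mod 67)
Right side y^r · r^s mod p:
14^2 = 196 ≡ 62
14^4 ≡ 62^2 = 3844 ≡ 25
14^8 ≡ 25^2 = 625 ≡ 22
14^16 ≡ 22^2 = 484 ≡ 15
14^32 ≡ 15^2 = 225 ≡ 24
35 = 32 + 2 + 1, so 14^35 ≡ 24·62·14 ≡ 62 (mod 67)
35^2 = 1225 ≡ 19
35^4 ≡ 19^2 = 361 ≡ 26
35^8 ≡ 26^2 = 676 ≡ 6
35^16 ≡ 6^2 = 36
19 = 16 + 2 + 1, so 35^19 ≡ 36·19·35 ≡ 21 (mod 67)
62·21 = 1302 ≡ 29 (mod 67)
29 ≡ 29 (mod 67), so the signature is genuine.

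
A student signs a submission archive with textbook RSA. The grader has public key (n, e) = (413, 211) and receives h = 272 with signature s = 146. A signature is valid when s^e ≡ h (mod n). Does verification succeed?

passes

Squares mod 413: s^1≡146, s^2≡253, s^4≡407, s^8≡36, s^16≡57, s^32≡358, s^64≡134, s^128≡197
211 = 128 + 64 + 16 + 2 + 1, so s^211 ≡ 197·134·57·253·146 ≡ 272 (mod 413)
Since 272 equals the digest 272, verification succeeds.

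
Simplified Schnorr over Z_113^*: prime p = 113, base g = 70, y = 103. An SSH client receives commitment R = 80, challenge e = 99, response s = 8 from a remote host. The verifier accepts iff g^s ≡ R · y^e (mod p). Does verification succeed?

fails

g^s mod p:
Squares mod 113: 70^1≡70, 70^2≡41, 70^4≡99, 70^8≡83
70^8 ≡ 83 (mod 113)
R · y^e mod p:
Squares mod 113: 103^1≡103, 103^2≡100, 103^4≡56, 103^8≡85, 103^16≡106, 103^32≡49, 103^64≡28
99 = 64 + 32 + 2 + 1, so 103^99 ≡ 28·49·100·103 ≡ 46 (mod 113)
80·46 = 3680 ≡ 64 (mod 113)
83 ≠ 64; the check fails.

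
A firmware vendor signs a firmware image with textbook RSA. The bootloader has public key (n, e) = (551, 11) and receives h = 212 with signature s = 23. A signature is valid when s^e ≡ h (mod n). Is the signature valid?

invalid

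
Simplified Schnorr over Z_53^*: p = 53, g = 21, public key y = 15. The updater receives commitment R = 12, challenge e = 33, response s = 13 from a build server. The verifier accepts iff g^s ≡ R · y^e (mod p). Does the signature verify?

does not verify

g^s mod p:
Squares mod 53: 21^1≡21, 21^2≡17, 21^4≡24, 21^8≡46
13 = 8 + 4 + 1, so 21^13 ≡ 46·24·21 ≡ 23 (mod 53)
R · y^e mod p:
Squares mod 53: 15^1≡15, 15^2≡13, 15^4≡10, 15^8≡47, 15^16≡36, 15^32≡24
33 = 32 + 1, so 15^33 ≡ 24·15 ≡ 42 (mod 53)
12·42 = 504 ≡ 27 (mod 53)
23 ≠ 27; the check fails.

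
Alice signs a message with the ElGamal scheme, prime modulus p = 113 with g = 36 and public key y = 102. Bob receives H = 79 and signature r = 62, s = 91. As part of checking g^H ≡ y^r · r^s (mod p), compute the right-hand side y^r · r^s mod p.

72

Squares mod 113: 102^1≡102, 102^2≡8, 102^4≡64, 102^8≡28, 102^16≡106, 102^32≡49
62 = 32 + 16 + 8 + 4 + 2, so 102^62 ≡ 49·106·28·64·8 ≡ 60 (mod 113)
Squares mod 113: 62^1≡62, 62^2≡2, 62^4≡4, 62^8≡16, 62^16≡30, 62^32≡109, 62^64≡16
91 = 64 + 16 + 8 + 2 + 1, so 62^91 ≡ 16·30·16·2·62 ≡ 69 (mod 113)
y^r · r^s ≡ 60·69 = 4140 ≡ 72 (mod 113)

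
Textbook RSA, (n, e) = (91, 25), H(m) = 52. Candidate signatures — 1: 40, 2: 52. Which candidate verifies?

2

Candidate 1: 40^2 = 1600 ≡ 53; 40^4 ≡ 53^2 = 2809 ≡ 79; 40^8 ≡ 79^2 = 6241 ≡ 53; 40^16 ≡ 53^2 = 2809 ≡ 79; 25 = 16 + 8 + 1, so 40^25 ≡ 79·53·40 ≡ 40 (mod 91)
Candidate 2: 52^2 = 2704 ≡ 65; 52^4 ≡ 65^2 = 4225 ≡ 39; 52^8 ≡ 39^2 = 1521 ≡ 65; 52^16 ≡ 65^2 = 4225 ≡ 39; 25 = 16 + 8 + 1, so 52^25 ≡ 39·65·52 ≡ 52 (mod 91)
  → matches H(m) = 52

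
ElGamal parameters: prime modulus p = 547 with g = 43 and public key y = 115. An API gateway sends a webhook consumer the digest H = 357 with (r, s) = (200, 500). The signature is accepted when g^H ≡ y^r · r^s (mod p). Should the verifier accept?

Left side g^H mod p:
43^2 = 1849 ≡ 208
43^4 ≡ 208^2 = 43264 ≡ 51
43^8 ≡ 51^2 = 2601 ≡ 413
43^16 ≡ 413^2 = 170569 ≡ 452
43^32 ≡ 452^2 = 204304 ≡ 273
43^64 ≡ 273^2 = 74529 ≡ 137
43^128 ≡ 137^2 = 18769 ≡ 171
43^256 ≡ 171^2 = 29241 ≡ 250
357 = 256 + 64 + 32 + 4 + 1, so 43^357 ≡ 250·137·273·51·43 ≡ 254 (mod 547)
Right side y^r · r^s mod p:
115^2 = 13225 ≡ 97
115^4 ≡ 97^2 = 9409 ≡ 110
115^8 ≡ 110^2 = 12100 ≡ 66
115^16 ≡ 66^2 = 4356 ≡ 527
115^32 ≡ 527^2 = 277729 ≡ 400
115^64 ≡ 400^2 = 160000 ≡ 276
115^128 ≡ 276^2 = 76176 ≡ 143
200 = 128 + 64 + 8, so 115^200 ≡ 143·276·66 ≡ 74 (mod 547)
200^2 = 40000 ≡ 69
200^4 ≡ 69^2 = 4761 ≡ 385
200^8 ≡ 385^2 = 148225 ≡ 535
200^16 ≡ 535^2 = 286225 ≡ 144
200^32 ≡ 144^2 = 20736 ≡ 497
200^64 ≡ 497^2 = 247009 ≡ 312
200^128 ≡ 312^2 = 97344 ≡ 525
200^256 ≡ 525^2 = 275625 ≡ 484
500 = 256 + 128 + 64 + 32 + 16 + 4, so 200^500 ≡ 484·525·312·497·144·385 ≡ 116 (mod 547)
74·116 = 8584 ≡ 379 (mod 547)
254 ≠ 379, so verification fails.

reject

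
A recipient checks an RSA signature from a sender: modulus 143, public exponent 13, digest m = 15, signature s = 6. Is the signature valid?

s^2 ≡ 6^2 = 36
s^4 ≡ 36^2 = 1296 ≡ 9
s^8 ≡ 9^2 = 81
13 = 8 + 4 + 1, so s^13 ≡ 81·9·6 ≡ 84 (mod 143)
s^13 mod 143 = 84, but m = 15.

invalid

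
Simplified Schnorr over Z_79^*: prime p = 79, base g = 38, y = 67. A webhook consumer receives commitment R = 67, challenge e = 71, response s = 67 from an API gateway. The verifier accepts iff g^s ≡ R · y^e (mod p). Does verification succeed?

g^s mod p:
38^2 = 1444 ≡ 22
38^4 ≡ 22^2 = 484 ≡ 10
38^8 ≡ 10^2 = 100 ≡ 21
38^16 ≡ 21^2 = 441 ≡ 46
38^32 ≡ 46^2 = 2116 ≡ 62
38^64 ≡ 62^2 = 3844 ≡ 52
67 = 64 + 2 + 1, so 38^67 ≡ 52·22·38 ≡ 22 (mod 79)
R · y^e mod p:
67^2 = 4489 ≡ 65
67^4 ≡ 65^2 = 4225 ≡ 38
67^8 ≡ 38^2 = 1444 ≡ 22
67^16 ≡ 22^2 = 484 ≡ 10
67^32 ≡ 10^2 = 100 ≡ 21
67^64 ≡ 21^2 = 441 ≡ 46
71 = 64 + 4 + 2 + 1, so 67^71 ≡ 46·38·65·67 ≡ 21 (mod 79)
67·21 = 1407 ≡ 64 (mod 79)
22 ≠ 64; the check fails.

fails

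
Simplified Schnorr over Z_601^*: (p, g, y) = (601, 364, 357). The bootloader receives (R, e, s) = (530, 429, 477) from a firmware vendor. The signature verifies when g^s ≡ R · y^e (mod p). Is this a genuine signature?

g^s mod p:
Squares mod 601: 364^1≡364, 364^2≡276, 364^4≡450, 364^8≡564, 364^16≡167, 364^32≡243, 364^64≡151, 364^128≡564, 364^256≡167
477 = 256 + 128 + 64 + 16 + 8 + 4 + 1, so 364^477 ≡ 167·564·151·167·564·450·364 ≡ 316 (mod 601)
R · y^e mod p:
Squares mod 601: 357^1≡357, 357^2≡37, 357^4≡167, 357^8≡243, 357^16≡151, 357^32≡564, 357^64≡167, 357^128≡243, 357^256≡151
429 = 256 + 128 + 32 + 8 + 4 + 1, so 357^429 ≡ 151·243·564·243·167·357 ≡ 207 (mod 601)
530·207 = 109710 ≡ 328 (mod 601)
316 ≠ 328; the check fails.

forged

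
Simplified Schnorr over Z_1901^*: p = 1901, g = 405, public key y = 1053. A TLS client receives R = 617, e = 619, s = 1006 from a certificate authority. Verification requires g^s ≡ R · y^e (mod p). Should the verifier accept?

accept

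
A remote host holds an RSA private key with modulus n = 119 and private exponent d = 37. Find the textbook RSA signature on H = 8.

43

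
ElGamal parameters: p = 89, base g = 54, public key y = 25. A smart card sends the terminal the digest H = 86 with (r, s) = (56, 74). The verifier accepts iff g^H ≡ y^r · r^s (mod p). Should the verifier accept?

Left side g^H mod p:
54^2 = 2916 ≡ 68
54^4 ≡ 68^2 = 4624 ≡ 85
54^8 ≡ 85^2 = 7225 ≡ 16
54^16 ≡ 16^2 = 256 ≡ 78
54^32 ≡ 78^2 = 6084 ≡ 32
54^64 ≡ 32^2 = 1024 ≡ 45
86 = 64 + 16 + 4 + 2, so 54^86 ≡ 45·78·85·68 ≡ 72 (mod 89)
Right side y^r · r^s mod p:
25^2 = 625 ≡ 2
25^4 ≡ 2^2 = 4
25^8 ≡ 4^2 = 16
25^16 ≡ 16^2 = 256 ≡ 78
25^32 ≡ 78^2 = 6084 ≡ 32
56 = 32 + 16 + 8, so 25^56 ≡ 32·78·16 ≡ 64 (mod 89)
56^2 = 3136 ≡ 21
56^4 ≡ 21^2 = 441 ≡ 85
56^8 ≡ 85^2 = 7225 ≡ 16
56^16 ≡ 16^2 = 256 ≡ 78
56^32 ≡ 78^2 = 6084 ≡ 32
56^64 ≡ 32^2 = 1024 ≡ 45
74 = 64 + 8 + 2, so 56^74 ≡ 45·16·21 ≡ 79 (mod 89)
64·79 = 5056 ≡ 72 (mod 89)
72 ≡ 72 (mod 89), so the signature is genuine.

accept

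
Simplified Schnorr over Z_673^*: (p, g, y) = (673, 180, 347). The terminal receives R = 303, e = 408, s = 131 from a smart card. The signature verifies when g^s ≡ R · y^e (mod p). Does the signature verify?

verifies

g^s mod p:
180^2 = 32400 ≡ 96
180^4 ≡ 96^2 = 9216 ≡ 467
180^8 ≡ 467^2 = 218089 ≡ 37
180^16 ≡ 37^2 = 1369 ≡ 23
180^32 ≡ 23^2 = 529
180^64 ≡ 529^2 = 279841 ≡ 546
180^128 ≡ 546^2 = 298116 ≡ 650
131 = 128 + 2 + 1, so 180^131 ≡ 650·96·180 ≡ 303 (mod 673)
R · y^e mod p:
347^2 = 120409 ≡ 615
347^4 ≡ 615^2 = 378225 ≡ 672
347^8 ≡ 672^2 = 451584 ≡ 1
347^16 ≡ 1^2 = 1
347^32 ≡ 1^2 = 1
347^64 ≡ 1^2 = 1
347^128 ≡ 1^2 = 1
347^256 ≡ 1^2 = 1
408 = 256 + 128 + 16 + 8, so 347^408 ≡ 1·1·1·1 ≡ 1 (mod 673)
303·1 = 303 ≡ 303 (mod 673)
303 ≡ 303 (mod 673); signature holds.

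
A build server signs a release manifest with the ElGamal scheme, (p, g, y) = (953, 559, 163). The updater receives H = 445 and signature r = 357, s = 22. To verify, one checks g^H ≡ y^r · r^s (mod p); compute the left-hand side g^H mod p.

453

Squares mod 953: 559^1≡559, 559^2≡850, 559^4≡126, 559^8≡628, 559^16≡795, 559^32≡186, 559^64≡288, 559^128≡33, 559^256≡136
445 = 256 + 128 + 32 + 16 + 8 + 4 + 1, so 559^445 ≡ 136·33·186·795·628·126·559 ≡ 453 (mod 953)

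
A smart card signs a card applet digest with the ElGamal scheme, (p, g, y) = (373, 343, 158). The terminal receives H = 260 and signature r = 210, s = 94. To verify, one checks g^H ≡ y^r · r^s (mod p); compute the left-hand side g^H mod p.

Squares mod 373: 343^1≡343, 343^2≡154, 343^4≡217, 343^8≡91, 343^16≡75, 343^32≡30, 343^64≡154, 343^128≡217, 343^256≡91
260 = 256 + 4, so 343^260 ≡ 91·217 ≡ 351 (mod 373)

351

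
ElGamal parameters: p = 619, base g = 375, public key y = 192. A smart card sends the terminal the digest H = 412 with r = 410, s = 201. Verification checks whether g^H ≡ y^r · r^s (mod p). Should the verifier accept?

Left side g^H mod p:
375^2 = 140625 ≡ 112
375^4 ≡ 112^2 = 12544 ≡ 164
375^8 ≡ 164^2 = 26896 ≡ 279
375^16 ≡ 279^2 = 77841 ≡ 466
375^32 ≡ 466^2 = 217156 ≡ 506
375^64 ≡ 506^2 = 256036 ≡ 389
375^128 ≡ 389^2 = 151321 ≡ 285
375^256 ≡ 285^2 = 81225 ≡ 136
412 = 256 + 128 + 16 + 8 + 4, so 375^412 ≡ 136·285·466·279·164 ≡ 1 (mod 619)
Right side y^r · r^s mod p:
192^2 = 36864 ≡ 343
192^4 ≡ 343^2 = 117649 ≡ 39
192^8 ≡ 39^2 = 1521 ≡ 283
192^16 ≡ 283^2 = 80089 ≡ 238
192^32 ≡ 238^2 = 56644 ≡ 315
192^64 ≡ 315^2 = 99225 ≡ 185
192^128 ≡ 185^2 = 34225 ≡ 180
192^256 ≡ 180^2 = 32400 ≡ 212
410 = 256 + 128 + 16 + 8 + 2, so 192^410 ≡ 212·180·238·283·343 ≡ 231 (mod 619)
410^2 = 168100 ≡ 351
410^4 ≡ 351^2 = 123201 ≡ 20
410^8 ≡ 20^2 = 400
410^16 ≡ 400^2 = 160000 ≡ 298
410^32 ≡ 298^2 = 88804 ≡ 287
410^64 ≡ 287^2 = 82369 ≡ 42
410^128 ≡ 42^2 = 1764 ≡ 526
201 = 128 + 64 + 8 + 1, so 410^201 ≡ 526·42·400·410 ≡ 530 (mod 619)
231·530 = 122430 ≡ 487 (mod 619)
1 ≠ 487, so verification fails.

reject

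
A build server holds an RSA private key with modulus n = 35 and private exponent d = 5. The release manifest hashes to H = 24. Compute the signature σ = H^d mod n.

19

H^2 ≡ 24^2 = 576 ≡ 16
H^4 ≡ 16^2 = 256 ≡ 11
5 = 4 + 1, so H^5 ≡ 11·24 ≡ 19 (mod 35)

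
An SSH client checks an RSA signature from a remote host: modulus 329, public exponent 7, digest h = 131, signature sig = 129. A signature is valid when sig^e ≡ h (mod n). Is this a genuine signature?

forged

sig^2 ≡ 129^2 = 16641 ≡ 191
sig^4 ≡ 191^2 = 36481 ≡ 291
7 = 4 + 2 + 1, so sig^7 ≡ 291·191·129 ≡ 52 (mod 329)
The recovered value 52 does not match the digest 131.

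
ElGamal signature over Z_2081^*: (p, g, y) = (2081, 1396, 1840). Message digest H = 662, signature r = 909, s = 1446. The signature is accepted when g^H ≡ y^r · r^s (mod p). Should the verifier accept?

reject

Left side g^H mod p:
1396^662 mod 2081 = 583
Right side y^r · r^s mod p:
1840^909 mod 2081 = 990
909^1446 mod 2081 = 1104
990·1104 = 1092960 ≡ 435 (mod 2081)
583 ≠ 435, so verification fails.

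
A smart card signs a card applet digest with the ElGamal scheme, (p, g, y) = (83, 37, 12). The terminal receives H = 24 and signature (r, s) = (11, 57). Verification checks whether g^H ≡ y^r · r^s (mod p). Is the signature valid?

Left side g^H mod p:
37^2 = 1369 ≡ 41
37^4 ≡ 41^2 = 1681 ≡ 21
37^8 ≡ 21^2 = 441 ≡ 26
37^16 ≡ 26^2 = 676 ≡ 12
24 = 16 + 8, so 37^24 ≡ 12·26 ≡ 63 (mod 83)
Right side y^r · r^s mod p:
12^2 = 144 ≡ 61
12^4 ≡ 61^2 = 3721 ≡ 69
12^8 ≡ 69^2 = 4761 ≡ 30
11 = 8 + 2 + 1, so 12^11 ≡ 30·61·12 ≡ 48 (mod 83)
11^2 = 121 ≡ 38
11^4 ≡ 38^2 = 1444 ≡ 33
11^8 ≡ 33^2 = 1089 ≡ 10
11^16 ≡ 10^2 = 100 ≡ 17
11^32 ≡ 17^2 = 289 ≡ 40
57 = 32 + 16 + 8 + 1, so 11^57 ≡ 40·17·10·11 ≡ 17 (mod 83)
48·17 = 816 ≡ 69 (mod 83)
63 ≠ 69, so verification fails.

invalid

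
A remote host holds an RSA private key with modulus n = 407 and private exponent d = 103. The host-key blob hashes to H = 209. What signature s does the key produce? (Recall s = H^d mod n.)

H^2 ≡ 209^2 = 43681 ≡ 132
H^4 ≡ 132^2 = 17424 ≡ 330
H^8 ≡ 330^2 = 108900 ≡ 231
H^16 ≡ 231^2 = 53361 ≡ 44
H^32 ≡ 44^2 = 1936 ≡ 308
H^64 ≡ 308^2 = 94864 ≡ 33
103 = 64 + 32 + 4 + 2 + 1, so H^103 ≡ 33·308·330·132·209 ≡ 352 (mod 407)

352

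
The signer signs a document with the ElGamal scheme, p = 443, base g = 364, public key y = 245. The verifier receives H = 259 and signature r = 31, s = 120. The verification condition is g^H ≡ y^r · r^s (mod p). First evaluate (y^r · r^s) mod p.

269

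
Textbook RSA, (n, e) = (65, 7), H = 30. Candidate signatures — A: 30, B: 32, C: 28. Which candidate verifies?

A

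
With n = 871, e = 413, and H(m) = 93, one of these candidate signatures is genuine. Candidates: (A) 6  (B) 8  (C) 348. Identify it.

Candidate A: Squares mod 871: 6^1≡6, 6^2≡36, 6^4≡425, 6^8≡328, 6^16≡451, 6^32≡458, 6^64≡724, 6^128≡705, 6^256≡555; 413 = 256 + 128 + 16 + 8 + 4 + 1, so 6^413 ≡ 555·705·451·328·425·6 ≡ 93 (mod 871)
  → matches H(m) = 93
Candidate B: Squares mod 871: 8^1≡8, 8^2≡64, 8^4≡612, 8^8≡14, 8^16≡196, 8^32≡92, 8^64≡625, 8^128≡417, 8^256≡560; 413 = 256 + 128 + 16 + 8 + 4 + 1, so 8^413 ≡ 560·417·196·14·612·8 ≡ 697 (mod 871)
Candidate C: Squares mod 871: 348^1≡348, 348^2≡35, 348^4≡354, 348^8≡763, 348^16≡341, 348^32≡438, 348^64≡224, 348^128≡529, 348^256≡250; 413 = 256 + 128 + 16 + 8 + 4 + 1, so 348^413 ≡ 250·529·341·763·354·348 ≡ 212 (mod 871)

A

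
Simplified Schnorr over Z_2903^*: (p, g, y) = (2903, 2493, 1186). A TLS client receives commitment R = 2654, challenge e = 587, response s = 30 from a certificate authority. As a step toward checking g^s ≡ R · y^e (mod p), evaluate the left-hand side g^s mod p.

Squares mod 2903: 2493^1≡2493, 2493^2≡2629, 2493^4≡2501, 2493^8≡1939, 2493^16≡336
30 = 16 + 8 + 4 + 2, so 2493^30 ≡ 336·1939·2501·2629 ≡ 1601 (mod 2903)

1601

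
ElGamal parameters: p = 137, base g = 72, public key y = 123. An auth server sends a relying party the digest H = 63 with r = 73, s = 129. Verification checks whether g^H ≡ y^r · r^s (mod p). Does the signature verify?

verifies

Left side g^H mod p:
72^2 = 5184 ≡ 115
72^4 ≡ 115^2 = 13225 ≡ 73
72^8 ≡ 73^2 = 5329 ≡ 123
72^16 ≡ 123^2 = 15129 ≡ 59
72^32 ≡ 59^2 = 3481 ≡ 56
63 = 32 + 16 + 8 + 4 + 2 + 1, so 72^63 ≡ 56·59·123·73·115·72 ≡ 74 (mod 137)
Right side y^r · r^s mod p:
123^2 = 15129 ≡ 59
123^4 ≡ 59^2 = 3481 ≡ 56
123^8 ≡ 56^2 = 3136 ≡ 122
123^16 ≡ 122^2 = 14884 ≡ 88
123^32 ≡ 88^2 = 7744 ≡ 72
123^64 ≡ 72^2 = 5184 ≡ 115
73 = 64 + 8 + 1, so 123^73 ≡ 115·122·123 ≡ 38 (mod 137)
73^2 = 5329 ≡ 123
73^4 ≡ 123^2 = 15129 ≡ 59
73^8 ≡ 59^2 = 3481 ≡ 56
73^16 ≡ 56^2 = 3136 ≡ 122
73^32 ≡ 122^2 = 14884 ≡ 88
73^64 ≡ 88^2 = 7744 ≡ 72
73^128 ≡ 72^2 = 5184 ≡ 115
129 = 128 + 1, so 73^129 ≡ 115·73 ≡ 38 (mod 137)
38·38 = 1444 ≡ 74 (mod 137)
74 ≡ 74 (mod 137), so the signature is genuine.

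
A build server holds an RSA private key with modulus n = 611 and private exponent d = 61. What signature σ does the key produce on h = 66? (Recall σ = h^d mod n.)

274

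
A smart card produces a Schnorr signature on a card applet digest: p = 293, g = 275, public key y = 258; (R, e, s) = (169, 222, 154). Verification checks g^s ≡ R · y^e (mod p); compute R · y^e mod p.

Squares mod 293: 258^1≡258, 258^2≡53, 258^4≡172, 258^8≡284, 258^16≡81, 258^32≡115, 258^64≡40, 258^128≡135
222 = 128 + 64 + 16 + 8 + 4 + 2, so 258^222 ≡ 135·40·81·284·172·53 ≡ 196 (mod 293)
R · y^e ≡ 169·196 = 33124 ≡ 15 (mod 293)

15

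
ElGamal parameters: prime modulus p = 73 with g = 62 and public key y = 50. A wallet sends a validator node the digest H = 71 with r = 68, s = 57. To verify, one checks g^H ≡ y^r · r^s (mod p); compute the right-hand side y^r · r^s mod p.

53

50^2 = 2500 ≡ 18
50^4 ≡ 18^2 = 324 ≡ 32
50^8 ≡ 32^2 = 1024 ≡ 2
50^16 ≡ 2^2 = 4
50^32 ≡ 4^2 = 16
50^64 ≡ 16^2 = 256 ≡ 37
68 = 64 + 4, so 50^68 ≡ 37·32 ≡ 16 (mod 73)
68^2 = 4624 ≡ 25
68^4 ≡ 25^2 = 625 ≡ 41
68^8 ≡ 41^2 = 1681 ≡ 2
68^16 ≡ 2^2 = 4
68^32 ≡ 4^2 = 16
57 = 32 + 16 + 8 + 1, so 68^57 ≡ 16·4·2·68 ≡ 17 (mod 73)
y^r · r^s ≡ 16·17 = 272 ≡ 53 (mod 73)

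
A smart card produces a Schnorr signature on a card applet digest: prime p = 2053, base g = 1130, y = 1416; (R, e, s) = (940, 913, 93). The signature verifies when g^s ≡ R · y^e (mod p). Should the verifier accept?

g^s mod p:
Squares mod 2053: 1130^1≡1130, 1130^2≡1987, 1130^4≡250, 1130^8≡910, 1130^16≡741, 1130^32≡930, 1130^64≡587
93 = 64 + 16 + 8 + 4 + 1, so 1130^93 ≡ 587·741·910·250·1130 ≡ 1039 (mod 2053)
R · y^e mod p:
Squares mod 2053: 1416^1≡1416, 1416^2≡1328, 1416^4≡57, 1416^8≡1196, 1416^16≡1528, 1416^32≡523, 1416^64≡480, 1416^128≡464, 1416^256≡1784, 1416^512≡506
913 = 512 + 256 + 128 + 16 + 1, so 1416^913 ≡ 506·1784·464·1528·1416 ≡ 1307 (mod 2053)
940·1307 = 1228580 ≡ 886 (mod 2053)
1039 ≠ 886; the check fails.

reject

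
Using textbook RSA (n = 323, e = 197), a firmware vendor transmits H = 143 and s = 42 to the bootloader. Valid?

no

s^2 ≡ 42^2 = 1764 ≡ 149
s^4 ≡ 149^2 = 22201 ≡ 237
s^8 ≡ 237^2 = 56169 ≡ 290
s^16 ≡ 290^2 = 84100 ≡ 120
s^32 ≡ 120^2 = 14400 ≡ 188
s^64 ≡ 188^2 = 35344 ≡ 137
s^128 ≡ 137^2 = 18769 ≡ 35
197 = 128 + 64 + 4 + 1, so s^197 ≡ 35·137·237·42 ≡ 43 (mod 323)
s^197 mod 323 = 43, but H = 143.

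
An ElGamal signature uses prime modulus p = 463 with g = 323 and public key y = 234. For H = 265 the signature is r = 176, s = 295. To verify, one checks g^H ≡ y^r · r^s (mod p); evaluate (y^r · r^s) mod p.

234^2 = 54756 ≡ 122
234^4 ≡ 122^2 = 14884 ≡ 68
234^8 ≡ 68^2 = 4624 ≡ 457
234^16 ≡ 457^2 = 208849 ≡ 36
234^32 ≡ 36^2 = 1296 ≡ 370
234^64 ≡ 370^2 = 136900 ≡ 315
234^128 ≡ 315^2 = 99225 ≡ 143
176 = 128 + 32 + 16, so 234^176 ≡ 143·370·36 ≡ 441 (mod 463)
176^2 = 30976 ≡ 418
176^4 ≡ 418^2 = 174724 ≡ 173
176^8 ≡ 173^2 = 29929 ≡ 297
176^16 ≡ 297^2 = 88209 ≡ 239
176^32 ≡ 239^2 = 57121 ≡ 172
176^64 ≡ 172^2 = 29584 ≡ 415
176^128 ≡ 415^2 = 172225 ≡ 452
176^256 ≡ 452^2 = 204304 ≡ 121
295 = 256 + 32 + 4 + 2 + 1, so 176^295 ≡ 121·172·173·418·176 ≡ 48 (mod 463)
y^r · r^s ≡ 441·48 = 21168 ≡ 333 (mod 463)

333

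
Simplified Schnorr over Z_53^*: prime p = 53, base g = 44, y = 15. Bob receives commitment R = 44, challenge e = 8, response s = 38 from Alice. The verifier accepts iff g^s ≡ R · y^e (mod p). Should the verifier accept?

g^s mod p:
44^38 mod 53 = 47
R · y^e mod p:
15^8 mod 53 = 47
44·47 = 2068 ≡ 1 (mod 53)
47 ≠ 1; the check fails.

reject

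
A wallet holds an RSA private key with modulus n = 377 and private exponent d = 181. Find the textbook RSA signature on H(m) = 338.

(H(m))^2 ≡ 338^2 = 114244 ≡ 13
(H(m))^4 ≡ 13^2 = 169
(H(m))^8 ≡ 169^2 = 28561 ≡ 286
(H(m))^16 ≡ 286^2 = 81796 ≡ 364
(H(m))^32 ≡ 364^2 = 132496 ≡ 169
(H(m))^64 ≡ 169^2 = 28561 ≡ 286
(H(m))^128 ≡ 286^2 = 81796 ≡ 364
181 = 128 + 32 + 16 + 4 + 1, so (H(m))^181 ≡ 364·169·364·169·338 ≡ 351 (mod 377)

351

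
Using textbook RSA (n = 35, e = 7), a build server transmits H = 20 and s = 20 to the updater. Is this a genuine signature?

s^7 mod 35 = 20
Since 20 equals the digest 20, verification succeeds.

genuine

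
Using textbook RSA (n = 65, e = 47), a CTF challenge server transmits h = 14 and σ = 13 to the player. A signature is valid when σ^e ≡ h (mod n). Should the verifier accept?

σ^2 ≡ 13^2 = 169 ≡ 39
σ^4 ≡ 39^2 = 1521 ≡ 26
σ^8 ≡ 26^2 = 676 ≡ 26
σ^16 ≡ 26^2 = 676 ≡ 26
σ^32 ≡ 26^2 = 676 ≡ 26
47 = 32 + 8 + 4 + 2 + 1, so σ^47 ≡ 26·26·26·39·13 ≡ 52 (mod 65)
52 ≠ 14, so verification fails.

reject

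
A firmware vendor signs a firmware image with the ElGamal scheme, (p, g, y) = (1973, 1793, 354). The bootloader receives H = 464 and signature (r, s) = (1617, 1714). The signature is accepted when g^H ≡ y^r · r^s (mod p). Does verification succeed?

Left side g^H mod p:
1793^2 = 3214849 ≡ 832
1793^4 ≡ 832^2 = 692224 ≡ 1674
1793^8 ≡ 1674^2 = 2802276 ≡ 616
1793^16 ≡ 616^2 = 379456 ≡ 640
1793^32 ≡ 640^2 = 409600 ≡ 1189
1793^64 ≡ 1189^2 = 1413721 ≡ 1053
1793^128 ≡ 1053^2 = 1108809 ≡ 1956
1793^256 ≡ 1956^2 = 3825936 ≡ 289
464 = 256 + 128 + 64 + 16, so 1793^464 ≡ 289·1956·1053·640 ≡ 1260 (mod 1973)
Right side y^r · r^s mod p:
354^2 = 125316 ≡ 1017
354^4 ≡ 1017^2 = 1034289 ≡ 437
354^8 ≡ 437^2 = 190969 ≡ 1561
354^16 ≡ 1561^2 = 2436721 ≡ 66
354^32 ≡ 66^2 = 4356 ≡ 410
354^64 ≡ 410^2 = 168100 ≡ 395
354^128 ≡ 395^2 = 156025 ≡ 158
354^256 ≡ 158^2 = 24964 ≡ 1288
354^512 ≡ 1288^2 = 1658944 ≡ 1624
354^1024 ≡ 1624^2 = 2637376 ≡ 1448
1617 = 1024 + 512 + 64 + 16 + 1, so 354^1617 ≡ 1448·1624·395·66·354 ≡ 590 (mod 1973)
1617^2 = 2614689 ≡ 464
1617^4 ≡ 464^2 = 215296 ≡ 239
1617^8 ≡ 239^2 = 57121 ≡ 1877
1617^16 ≡ 1877^2 = 3523129 ≡ 1324
1617^32 ≡ 1324^2 = 1752976 ≡ 952
1617^64 ≡ 952^2 = 906304 ≡ 697
1617^128 ≡ 697^2 = 485809 ≡ 451
1617^256 ≡ 451^2 = 203401 ≡ 182
1617^512 ≡ 182^2 = 33124 ≡ 1556
1617^1024 ≡ 1556^2 = 2421136 ≡ 265
1714 = 1024 + 512 + 128 + 32 + 16 + 2, so 1617^1714 ≡ 265·1556·451·952·1324·464 ≡ 1206 (mod 1973)
590·1206 = 711540 ≡ 1260 (mod 1973)
1260 ≡ 1260 (mod 1973), so the signature is genuine.

passes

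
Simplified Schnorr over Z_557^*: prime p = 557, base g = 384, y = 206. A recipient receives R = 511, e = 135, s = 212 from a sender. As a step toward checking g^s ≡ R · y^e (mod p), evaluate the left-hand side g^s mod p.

203

384^2 = 147456 ≡ 408
384^4 ≡ 408^2 = 166464 ≡ 478
384^8 ≡ 478^2 = 228484 ≡ 114
384^16 ≡ 114^2 = 12996 ≡ 185
384^32 ≡ 185^2 = 34225 ≡ 248
384^64 ≡ 248^2 = 61504 ≡ 234
384^128 ≡ 234^2 = 54756 ≡ 170
212 = 128 + 64 + 16 + 4, so 384^212 ≡ 170·234·185·478 ≡ 203 (mod 557)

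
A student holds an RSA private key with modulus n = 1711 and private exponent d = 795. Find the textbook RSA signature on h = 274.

1164

Squares mod 1711: h^1≡274, h^2≡1503, h^4≡489, h^8≡1292, h^16≡1039, h^32≡1591, h^64≡712, h^128≡488, h^256≡315, h^512≡1698
795 = 512 + 256 + 16 + 8 + 2 + 1, so h^795 ≡ 1698·315·1039·1292·1503·274 ≡ 1164 (mod 1711)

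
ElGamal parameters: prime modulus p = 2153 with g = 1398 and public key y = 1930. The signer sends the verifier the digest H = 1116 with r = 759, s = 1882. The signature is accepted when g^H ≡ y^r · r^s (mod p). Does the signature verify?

verifies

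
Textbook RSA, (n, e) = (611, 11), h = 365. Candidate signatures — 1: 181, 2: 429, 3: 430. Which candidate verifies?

3

Candidate 1: Squares mod 611: 181^1≡181, 181^2≡378, 181^4≡521, 181^8≡157; 11 = 8 + 2 + 1, so 181^11 ≡ 157·378·181 ≡ 246 (mod 611)
Candidate 2: Squares mod 611: 429^1≡429, 429^2≡130, 429^4≡403, 429^8≡494; 11 = 8 + 2 + 1, so 429^11 ≡ 494·130·429 ≡ 390 (mod 611)
Candidate 3: Squares mod 611: 430^1≡430, 430^2≡378, 430^4≡521, 430^8≡157; 11 = 8 + 2 + 1, so 430^11 ≡ 157·378·430 ≡ 365 (mod 611)
  → matches h = 365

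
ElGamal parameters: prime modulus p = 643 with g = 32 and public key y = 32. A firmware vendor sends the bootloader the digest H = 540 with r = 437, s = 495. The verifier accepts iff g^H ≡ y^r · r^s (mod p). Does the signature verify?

verifies

Left side g^H mod p:
32^2 = 1024 ≡ 381
32^4 ≡ 381^2 = 145161 ≡ 486
32^8 ≡ 486^2 = 236196 ≡ 215
32^16 ≡ 215^2 = 46225 ≡ 572
32^32 ≡ 572^2 = 327184 ≡ 540
32^64 ≡ 540^2 = 291600 ≡ 321
32^128 ≡ 321^2 = 103041 ≡ 161
32^256 ≡ 161^2 = 25921 ≡ 201
32^512 ≡ 201^2 = 40401 ≡ 535
540 = 512 + 16 + 8 + 4, so 32^540 ≡ 535·572·215·486 ≡ 523 (mod 643)
Right side y^r · r^s mod p:
32^2 = 1024 ≡ 381
32^4 ≡ 381^2 = 145161 ≡ 486
32^8 ≡ 486^2 = 236196 ≡ 215
32^16 ≡ 215^2 = 46225 ≡ 572
32^32 ≡ 572^2 = 327184 ≡ 540
32^64 ≡ 540^2 = 291600 ≡ 321
32^128 ≡ 321^2 = 103041 ≡ 161
32^256 ≡ 161^2 = 25921 ≡ 201
437 = 256 + 128 + 32 + 16 + 4 + 1, so 32^437 ≡ 201·161·540·572·486·32 ≡ 450 (mod 643)
437^2 = 190969 ≡ 641
437^4 ≡ 641^2 = 410881 ≡ 4
437^8 ≡ 4^2 = 16
437^16 ≡ 16^2 = 256
437^32 ≡ 256^2 = 65536 ≡ 593
437^64 ≡ 593^2 = 351649 ≡ 571
437^128 ≡ 571^2 = 326041 ≡ 40
437^256 ≡ 40^2 = 1600 ≡ 314
495 = 256 + 128 + 64 + 32 + 8 + 4 + 2 + 1, so 437^495 ≡ 314·40·571·593·16·4·641·437 ≡ 557 (mod 643)
450·557 = 250650 ≡ 523 (mod 643)
523 ≡ 523 (mod 643), so the signature is genuine.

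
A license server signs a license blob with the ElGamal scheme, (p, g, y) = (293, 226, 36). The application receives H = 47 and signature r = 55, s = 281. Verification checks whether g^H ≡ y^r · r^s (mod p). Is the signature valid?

Left side g^H mod p:
Squares mod 293: 226^1≡226, 226^2≡94, 226^4≡46, 226^8≡65, 226^16≡123, 226^32≡186
47 = 32 + 8 + 4 + 2 + 1, so 226^47 ≡ 186·65·46·94·226 ≡ 39 (mod 293)
Right side y^r · r^s mod p:
Squares mod 293: 36^1≡36, 36^2≡124, 36^4≡140, 36^8≡262, 36^16≡82, 36^32≡278
55 = 32 + 16 + 4 + 2 + 1, so 36^55 ≡ 278·82·140·124·36 ≡ 229 (mod 293)
Squares mod 293: 55^1≡55, 55^2≡95, 55^4≡235, 55^8≡141, 55^16≡250, 55^32≡91, 55^64≡77, 55^128≡69, 55^256≡73
281 = 256 + 16 + 8 + 1, so 55^281 ≡ 73·250·141·55 ≡ 81 (mod 293)
229·81 = 18549 ≡ 90 (mod 293)
39 ≠ 90, so verification fails.

invalid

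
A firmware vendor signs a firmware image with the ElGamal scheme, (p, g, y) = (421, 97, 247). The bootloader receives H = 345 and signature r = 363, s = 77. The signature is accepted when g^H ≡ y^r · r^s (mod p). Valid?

Left side g^H mod p:
97^2 = 9409 ≡ 147
97^4 ≡ 147^2 = 21609 ≡ 138
97^8 ≡ 138^2 = 19044 ≡ 99
97^16 ≡ 99^2 = 9801 ≡ 118
97^32 ≡ 118^2 = 13924 ≡ 31
97^64 ≡ 31^2 = 961 ≡ 119
97^128 ≡ 119^2 = 14161 ≡ 268
97^256 ≡ 268^2 = 71824 ≡ 254
345 = 256 + 64 + 16 + 8 + 1, so 97^345 ≡ 254·119·118·99·97 ≡ 152 (mod 421)
Right side y^r · r^s mod p:
247^2 = 61009 ≡ 385
247^4 ≡ 385^2 = 148225 ≡ 33
247^8 ≡ 33^2 = 1089 ≡ 247
247^16 ≡ 247^2 = 61009 ≡ 385
247^32 ≡ 385^2 = 148225 ≡ 33
247^64 ≡ 33^2 = 1089 ≡ 247
247^128 ≡ 247^2 = 61009 ≡ 385
247^256 ≡ 385^2 = 148225 ≡ 33
363 = 256 + 64 + 32 + 8 + 2 + 1, so 247^363 ≡ 33·247·33·247·385·247 ≡ 75 (mod 421)
363^2 = 131769 ≡ 417
363^4 ≡ 417^2 = 173889 ≡ 16
363^8 ≡ 16^2 = 256
363^16 ≡ 256^2 = 65536 ≡ 281
363^32 ≡ 281^2 = 78961 ≡ 234
363^64 ≡ 234^2 = 54756 ≡ 26
77 = 64 + 8 + 4 + 1, so 363^77 ≡ 26·256·16·363 ≡ 144 (mod 421)
75·144 = 10800 ≡ 275 (mod 421)
152 ≠ 275, so verification fails.

no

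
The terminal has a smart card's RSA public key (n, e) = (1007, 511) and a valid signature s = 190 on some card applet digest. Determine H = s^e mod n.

703

s^2 ≡ 190^2 = 36100 ≡ 855
s^4 ≡ 855^2 = 731025 ≡ 950
s^8 ≡ 950^2 = 902500 ≡ 228
s^16 ≡ 228^2 = 51984 ≡ 627
s^32 ≡ 627^2 = 393129 ≡ 399
s^64 ≡ 399^2 = 159201 ≡ 95
s^128 ≡ 95^2 = 9025 ≡ 969
s^256 ≡ 969^2 = 938961 ≡ 437
511 = 256 + 128 + 64 + 32 + 16 + 8 + 4 + 2 + 1, so s^511 ≡ 437·969·95·399·627·228·950·855·190 ≡ 703 (mod 1007)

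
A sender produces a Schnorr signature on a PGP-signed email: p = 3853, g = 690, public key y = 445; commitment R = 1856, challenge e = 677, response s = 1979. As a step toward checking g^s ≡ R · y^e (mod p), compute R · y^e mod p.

656

445^677 mod 3853 = 100
R · y^e ≡ 1856·100 = 185600 ≡ 656 (mod 3853)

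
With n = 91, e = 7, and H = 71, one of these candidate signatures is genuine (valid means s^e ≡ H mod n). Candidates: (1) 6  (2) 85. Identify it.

2

Candidate 1: 6^2 = 36; 6^4 ≡ 36^2 = 1296 ≡ 22; 7 = 4 + 2 + 1, so 6^7 ≡ 22·36·6 ≡ 20 (mod 91)
Candidate 2: 85^2 = 7225 ≡ 36; 85^4 ≡ 36^2 = 1296 ≡ 22; 7 = 4 + 2 + 1, so 85^7 ≡ 22·36·85 ≡ 71 (mod 91)
  → matches H = 71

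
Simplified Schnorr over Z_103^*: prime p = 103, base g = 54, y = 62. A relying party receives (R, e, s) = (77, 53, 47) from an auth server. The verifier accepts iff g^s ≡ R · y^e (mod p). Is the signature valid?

invalid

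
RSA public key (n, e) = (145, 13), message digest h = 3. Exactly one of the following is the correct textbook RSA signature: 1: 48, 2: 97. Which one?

1

Candidate 1: 48^13 mod 145 = 3
  → matches h = 3
Candidate 2: 97^13 mod 145 = 142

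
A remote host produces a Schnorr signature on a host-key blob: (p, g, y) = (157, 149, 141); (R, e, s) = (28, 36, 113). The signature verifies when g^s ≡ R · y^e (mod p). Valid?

yes

g^s mod p:
149^2 = 22201 ≡ 64
149^4 ≡ 64^2 = 4096 ≡ 14
149^8 ≡ 14^2 = 196 ≡ 39
149^16 ≡ 39^2 = 1521 ≡ 108
149^32 ≡ 108^2 = 11664 ≡ 46
149^64 ≡ 46^2 = 2116 ≡ 75
113 = 64 + 32 + 16 + 1, so 149^113 ≡ 75·46·108·149 ≡ 2 (mod 157)
R · y^e mod p:
141^2 = 19881 ≡ 99
141^4 ≡ 99^2 = 9801 ≡ 67
141^8 ≡ 67^2 = 4489 ≡ 93
141^16 ≡ 93^2 = 8649 ≡ 14
141^32 ≡ 14^2 = 196 ≡ 39
36 = 32 + 4, so 141^36 ≡ 39·67 ≡ 101 (mod 157)
28·101 = 2828 ≡ 2 (mod 157)
2 ≡ 2 (mod 157); signature holds.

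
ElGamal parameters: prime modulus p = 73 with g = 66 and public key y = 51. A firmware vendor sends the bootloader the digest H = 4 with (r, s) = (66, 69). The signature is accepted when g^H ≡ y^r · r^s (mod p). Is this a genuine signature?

forged

Left side g^H mod p:
66^2 = 4356 ≡ 49
66^4 ≡ 49^2 = 2401 ≡ 65
Right side y^r · r^s mod p:
51^2 = 2601 ≡ 46
51^4 ≡ 46^2 = 2116 ≡ 72
51^8 ≡ 72^2 = 5184 ≡ 1
51^16 ≡ 1^2 = 1
51^32 ≡ 1^2 = 1
51^64 ≡ 1^2 = 1
66 = 64 + 2, so 51^66 ≡ 1·46 ≡ 46 (mod 73)
66^2 = 4356 ≡ 49
66^4 ≡ 49^2 = 2401 ≡ 65
66^8 ≡ 65^2 = 4225 ≡ 64
66^16 ≡ 64^2 = 4096 ≡ 8
66^32 ≡ 8^2 = 64
66^64 ≡ 64^2 = 4096 ≡ 8
69 = 64 + 4 + 1, so 66^69 ≡ 8·65·66 ≡ 10 (mod 73)
46·10 = 460 ≡ 22 (mod 73)
65 ≠ 22, so verification fails.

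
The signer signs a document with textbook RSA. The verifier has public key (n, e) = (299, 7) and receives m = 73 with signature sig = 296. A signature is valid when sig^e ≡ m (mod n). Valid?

sig^2 ≡ 296^2 = 87616 ≡ 9
sig^4 ≡ 9^2 = 81
7 = 4 + 2 + 1, so sig^7 ≡ 81·9·296 ≡ 205 (mod 299)
205 ≠ 73, so verification fails.

no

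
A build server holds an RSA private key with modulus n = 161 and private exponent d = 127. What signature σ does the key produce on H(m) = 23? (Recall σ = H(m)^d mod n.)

23

Squares mod 161: (H(m))^1≡23, (H(m))^2≡46, (H(m))^4≡23, (H(m))^8≡46, (H(m))^16≡23, (H(m))^32≡46, (H(m))^64≡23
127 = 64 + 32 + 16 + 8 + 4 + 2 + 1, so (H(m))^127 ≡ 23·46·23·46·23·46·23 ≡ 23 (mod 161)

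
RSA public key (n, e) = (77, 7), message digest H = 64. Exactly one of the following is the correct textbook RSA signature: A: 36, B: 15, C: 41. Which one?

Candidate A: Squares mod 77: 36^1≡36, 36^2≡64, 36^4≡15; 7 = 4 + 2 + 1, so 36^7 ≡ 15·64·36 ≡ 64 (mod 77)
  → matches H = 64
Candidate B: Squares mod 77: 15^1≡15, 15^2≡71, 15^4≡36; 7 = 4 + 2 + 1, so 15^7 ≡ 36·71·15 ≡ 71 (mod 77)
Candidate C: Squares mod 77: 41^1≡41, 41^2≡64, 41^4≡15; 7 = 4 + 2 + 1, so 41^7 ≡ 15·64·41 ≡ 13 (mod 77)

A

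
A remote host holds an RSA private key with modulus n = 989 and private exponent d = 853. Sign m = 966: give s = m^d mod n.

621

Squares mod 989: m^1≡966, m^2≡529, m^4≡943, m^8≡138, m^16≡253, m^32≡713, m^64≡23, m^128≡529, m^256≡943, m^512≡138
853 = 512 + 256 + 64 + 16 + 4 + 1, so m^853 ≡ 138·943·23·253·943·966 ≡ 621 (mod 989)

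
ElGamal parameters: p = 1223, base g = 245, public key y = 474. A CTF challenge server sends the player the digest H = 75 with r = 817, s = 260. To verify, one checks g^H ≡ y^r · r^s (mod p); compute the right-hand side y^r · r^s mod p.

474^2 = 224676 ≡ 867
474^4 ≡ 867^2 = 751689 ≡ 767
474^8 ≡ 767^2 = 588289 ≡ 26
474^16 ≡ 26^2 = 676
474^32 ≡ 676^2 = 456976 ≡ 797
474^64 ≡ 797^2 = 635209 ≡ 472
474^128 ≡ 472^2 = 222784 ≡ 198
474^256 ≡ 198^2 = 39204 ≡ 68
474^512 ≡ 68^2 = 4624 ≡ 955
817 = 512 + 256 + 32 + 16 + 1, so 474^817 ≡ 955·68·797·676·474 ≡ 360 (mod 1223)
817^2 = 667489 ≡ 954
817^4 ≡ 954^2 = 910116 ≡ 204
817^8 ≡ 204^2 = 41616 ≡ 34
817^16 ≡ 34^2 = 1156
817^32 ≡ 1156^2 = 1336336 ≡ 820
817^64 ≡ 820^2 = 672400 ≡ 973
817^128 ≡ 973^2 = 946729 ≡ 127
817^256 ≡ 127^2 = 16129 ≡ 230
260 = 256 + 4, so 817^260 ≡ 230·204 ≡ 446 (mod 1223)
y^r · r^s ≡ 360·446 = 160560 ≡ 347 (mod 1223)

347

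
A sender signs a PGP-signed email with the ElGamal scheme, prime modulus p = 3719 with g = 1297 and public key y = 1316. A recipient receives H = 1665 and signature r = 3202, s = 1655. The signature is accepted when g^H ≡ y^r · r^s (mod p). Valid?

Left side g^H mod p:
1297^2 = 1682209 ≡ 1221
1297^4 ≡ 1221^2 = 1490841 ≡ 3241
1297^8 ≡ 3241^2 = 10504081 ≡ 1625
1297^16 ≡ 1625^2 = 2640625 ≡ 135
1297^32 ≡ 135^2 = 18225 ≡ 3349
1297^64 ≡ 3349^2 = 11215801 ≡ 3016
1297^128 ≡ 3016^2 = 9096256 ≡ 3301
1297^256 ≡ 3301^2 = 10896601 ≡ 3650
1297^512 ≡ 3650^2 = 13322500 ≡ 1042
1297^1024 ≡ 1042^2 = 1085764 ≡ 3535
1665 = 1024 + 512 + 128 + 1, so 1297^1665 ≡ 3535·1042·3301·1297 ≡ 2169 (mod 3719)
Right side y^r · r^s mod p:
1316^2 = 1731856 ≡ 2521
1316^4 ≡ 2521^2 = 6355441 ≡ 3389
1316^8 ≡ 3389^2 = 11485321 ≡ 1049
1316^16 ≡ 1049^2 = 1100401 ≡ 3296
1316^32 ≡ 3296^2 = 10863616 ≡ 417
1316^64 ≡ 417^2 = 173889 ≡ 2815
1316^128 ≡ 2815^2 = 7924225 ≡ 2755
1316^256 ≡ 2755^2 = 7590025 ≡ 3265
1316^512 ≡ 3265^2 = 10660225 ≡ 1571
1316^1024 ≡ 1571^2 = 2468041 ≡ 2344
1316^2048 ≡ 2344^2 = 5494336 ≡ 1373
3202 = 2048 + 1024 + 128 + 2, so 1316^3202 ≡ 1373·2344·2755·2521 ≡ 3187 (mod 3719)
3202^2 = 10252804 ≡ 3240
3202^4 ≡ 3240^2 = 10497600 ≡ 2582
3202^8 ≡ 2582^2 = 6666724 ≡ 2276
3202^16 ≡ 2276^2 = 5180176 ≡ 3328
3202^32 ≡ 3328^2 = 11075584 ≡ 402
3202^64 ≡ 402^2 = 161604 ≡ 1687
3202^128 ≡ 1687^2 = 2845969 ≡ 934
3202^256 ≡ 934^2 = 872356 ≡ 2110
3202^512 ≡ 2110^2 = 4452100 ≡ 457
3202^1024 ≡ 457^2 = 208849 ≡ 585
1655 = 1024 + 512 + 64 + 32 + 16 + 4 + 2 + 1, so 3202^1655 ≡ 585·457·1687·402·3328·2582·3240·3202 ≡ 2170 (mod 3719)
3187·2170 = 6915790 ≡ 2169 (mod 3719)
2169 ≡ 2169 (mod 3719), so the signature is genuine.

yes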